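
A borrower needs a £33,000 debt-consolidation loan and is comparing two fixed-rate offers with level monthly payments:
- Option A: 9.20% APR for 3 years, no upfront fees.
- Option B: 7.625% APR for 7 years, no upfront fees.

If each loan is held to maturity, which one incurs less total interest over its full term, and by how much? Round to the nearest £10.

Option A by £4,800

Option A: monthly rate = 9.2%/12 = 0.0076667; payment = 33,000 × 0.0076667 / (1 − (1+0.0076667)^−36) = £1,052.47.
Total interest on Option A = 36 × £1,052.47 − £33,000 = £4,888.92.
Option B: monthly rate = 7.625%/12 = 0.0063542; payment = 33,000 × 0.0063542 / (1 − (1+0.0063542)^−84) = £508.20.
Total interest on Option B = 84 × £508.20 − £33,000 = £9,688.80.
Option A is lower by £4,799.88.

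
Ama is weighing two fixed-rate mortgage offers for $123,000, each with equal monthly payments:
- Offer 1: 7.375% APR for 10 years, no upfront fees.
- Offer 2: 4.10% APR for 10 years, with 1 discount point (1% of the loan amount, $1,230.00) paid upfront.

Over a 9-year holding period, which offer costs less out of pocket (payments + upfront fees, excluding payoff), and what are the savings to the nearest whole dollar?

Offer 1: monthly rate = 7.375%/12 = 0.0061458; payment = 123,000 × 0.0061458 / (1 − (1+0.0061458)^−120) = $1,452.02.
Offer 2: monthly rate = 4.1%/12 = 0.0034167; payment = 123,000 × 0.0034167 / (1 − (1+0.0034167)^−120) = $1,251.17.
Over 108 months: Offer 1 costs 108 × $1,452.02 = $156,818.16; Offer 2 costs 108 × $1,251.17 + $1,230.00 = $136,356.36.
Offer 2 is cheaper by $156,818.16 − $136,356.36 = $20,461.80.

Offer 2 by $20,462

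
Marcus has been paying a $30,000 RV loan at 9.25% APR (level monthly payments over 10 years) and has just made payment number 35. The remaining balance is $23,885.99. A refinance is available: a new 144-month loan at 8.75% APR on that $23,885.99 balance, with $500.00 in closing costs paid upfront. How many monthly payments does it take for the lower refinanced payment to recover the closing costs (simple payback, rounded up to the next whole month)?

5 months

Current payment = 30,000 × 9.25%/12 / (1 − (1+0.0077083)^−120) = $384.10.
Refinanced payment = 23,885.99 × 0.0072917 / (1 − (1+0.0072917)^−144) = $268.48.
Monthly savings = $384.10 − $268.48 = $115.62.
Break-even = $500.00 / $115.62 = 4.32 → 5 months.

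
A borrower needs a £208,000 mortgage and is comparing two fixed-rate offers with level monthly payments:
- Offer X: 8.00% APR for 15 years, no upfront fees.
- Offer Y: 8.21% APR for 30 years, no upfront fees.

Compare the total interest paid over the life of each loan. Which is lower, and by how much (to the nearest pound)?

Offer X: monthly rate = 8%/12 = 0.0066667; payment = 208,000 × 0.0066667 / (1 − (1+0.0066667)^−180) = £1,987.76.
Total interest on Offer X = 180 × £1,987.76 − £208,000 = £149,796.80.
Offer Y: monthly rate = 8.21%/12 = 0.0068417; payment = 208,000 × 0.0068417 / (1 − (1+0.0068417)^−360) = £1,556.79.
Total interest on Offer Y = 360 × £1,556.79 − £208,000 = £352,444.40.
Offer X is lower by £202,647.60.

Offer X by £202,648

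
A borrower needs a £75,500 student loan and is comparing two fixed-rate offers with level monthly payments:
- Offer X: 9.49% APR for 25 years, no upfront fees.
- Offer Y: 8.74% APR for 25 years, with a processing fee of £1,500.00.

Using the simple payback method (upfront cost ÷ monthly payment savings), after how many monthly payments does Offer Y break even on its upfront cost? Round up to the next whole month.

Offer X: monthly rate = 9.49%/12 = 0.0079083; payment = 75,500 × 0.0079083 / (1 − (1+0.0079083)^−300) = £659.12.
Offer Y: at 8.74% the monthly rate is 0.0072833, so the payment is 75,500 × 0.0072833 / (1 − 1.0072833^−300) = £620.21.
Monthly savings = £659.12 − £620.21 = £38.91.
Break-even = £1,500.00 / £38.91 = 38.55 → 39 months.

39 months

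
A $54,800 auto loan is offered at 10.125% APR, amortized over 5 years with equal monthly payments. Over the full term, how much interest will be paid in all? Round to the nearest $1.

$15,263

At 10.125% the monthly rate is 0.0084375, so the payment is 54,800 × 0.0084375 / (1 − 1.0084375^−60) = $1,167.71.
Total paid = 60 × $1,167.71 = $70,062.60; interest = $70,062.60 − $54,800 = $15,262.60.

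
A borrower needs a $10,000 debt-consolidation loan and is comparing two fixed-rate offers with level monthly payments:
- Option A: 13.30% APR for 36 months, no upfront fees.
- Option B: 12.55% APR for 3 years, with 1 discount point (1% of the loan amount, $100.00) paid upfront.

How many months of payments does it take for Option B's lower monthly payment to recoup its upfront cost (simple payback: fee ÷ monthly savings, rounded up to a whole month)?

Option A: monthly rate = 13.3%/12 = 0.0110833; payment = 10,000 × 0.0110833 / (1 − (1+0.0110833)^−36) = $338.39.
Option B: at 12.55% the monthly rate is 0.0104583, so the payment is 10,000 × 0.0104583 / (1 − 1.0104583^−36) = $334.78.
Monthly savings = $338.39 − $334.78 = $3.61.
Break-even = $100.00 / $3.61 = 27.70 → 28 months.

28 months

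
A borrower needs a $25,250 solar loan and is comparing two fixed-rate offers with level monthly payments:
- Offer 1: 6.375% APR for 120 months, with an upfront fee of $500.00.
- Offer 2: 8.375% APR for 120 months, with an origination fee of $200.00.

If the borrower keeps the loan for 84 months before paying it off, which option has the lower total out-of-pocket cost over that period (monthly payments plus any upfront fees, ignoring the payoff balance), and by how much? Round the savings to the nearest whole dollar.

Offer 1 by $1,907

Offer 1: monthly rate = 6.375%/12 = 0.0053125; payment = 25,250 × 0.0053125 / (1 − (1+0.0053125)^−120) = $285.11.
Offer 2: monthly rate = 8.375%/12 = 0.0069792; payment = 25,250 × 0.0069792 / (1 − (1+0.0069792)^−120) = $311.38.
Over 84 months: Offer 1 costs 84 × $285.11 + $500.00 = $24,449.24; Offer 2 costs 84 × $311.38 + $200.00 = $26,355.92.
Offer 1 is cheaper by $26,355.92 − $24,449.24 = $1,906.68.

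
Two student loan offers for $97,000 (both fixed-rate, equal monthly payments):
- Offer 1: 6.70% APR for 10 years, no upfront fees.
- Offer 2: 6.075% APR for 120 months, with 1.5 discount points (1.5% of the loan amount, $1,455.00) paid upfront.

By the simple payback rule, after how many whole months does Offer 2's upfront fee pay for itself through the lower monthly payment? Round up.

Offer 1: monthly rate = 6.7%/12 = 0.0055833; payment = 97,000 × 0.0055833 / (1 − (1+0.0055833)^−120) = $1,111.31.
Offer 2: monthly rate = 6.075%/12 = 0.0050625; payment = 97,000 × 0.0050625 / (1 − (1+0.0050625)^−120) = $1,080.56.
Monthly savings = $1,111.31 − $1,080.56 = $30.75.
Break-even = $1,455.00 / $30.75 = 47.32 → 48 months.

48 months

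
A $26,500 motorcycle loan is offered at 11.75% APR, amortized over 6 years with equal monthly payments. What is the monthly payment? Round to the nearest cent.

$514.64

Monthly rate = 11.75%/12 = 0.0097917; payment = 26,500 × 0.0097917 / (1 − (1+0.0097917)^−72) = $514.64.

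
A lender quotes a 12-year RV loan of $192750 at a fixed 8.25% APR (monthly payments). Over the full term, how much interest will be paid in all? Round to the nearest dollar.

$111,513

At 8.25% the monthly rate is 0.0068750, so the payment is 192,750 × 0.0068750 / (1 − 1.0068750^−144) = $2,112.94.
Total paid = 144 × $2,112.94 = $304,263.36; interest = $304,263.36 − $192,750 = $111,513.36.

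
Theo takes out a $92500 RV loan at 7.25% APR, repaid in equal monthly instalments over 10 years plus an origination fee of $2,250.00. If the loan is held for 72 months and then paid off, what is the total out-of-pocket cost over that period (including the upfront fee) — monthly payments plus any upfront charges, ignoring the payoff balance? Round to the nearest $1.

$80,439

At 7.25% the monthly rate is 0.0060417, so the payment is 92,500 × 0.0060417 / (1 − 1.0060417^−120) = $1,085.96.
Total outlay = 72 × $1,085.96 + $2,250.00 = $80,439.12.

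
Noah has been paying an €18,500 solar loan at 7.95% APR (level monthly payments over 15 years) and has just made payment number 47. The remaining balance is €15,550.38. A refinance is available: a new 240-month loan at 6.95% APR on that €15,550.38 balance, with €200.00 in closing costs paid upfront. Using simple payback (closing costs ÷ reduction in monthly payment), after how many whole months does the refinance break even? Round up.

4 months

Current payment = 18,500 × 7.95%/12 / (1 − (1+0.0066250)^−180) = €176.26.
Refinanced payment = 15,550.38 × 0.0057917 / (1 − (1+0.0057917)^−240) = €120.10.
Monthly savings = €176.26 − €120.10 = €56.16.
Break-even = €200.00 / €56.16 = 3.56 → 4 months.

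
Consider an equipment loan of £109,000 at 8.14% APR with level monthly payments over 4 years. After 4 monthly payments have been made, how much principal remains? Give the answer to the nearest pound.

£101,206

With monthly rate i = 8.14%/12 = 0.0067833, the balance after k of n payments is P · [(1+i)^n − (1+i)^k] / [(1+i)^n − 1].
(1+0.0067833)^48 = 1.38333969 and (1+0.0067833)^4 = 1.02741067, so the balance is 109,000 × (1.38333969 − 1.02741067) / (1.38333969 − 1) = £101,205.97.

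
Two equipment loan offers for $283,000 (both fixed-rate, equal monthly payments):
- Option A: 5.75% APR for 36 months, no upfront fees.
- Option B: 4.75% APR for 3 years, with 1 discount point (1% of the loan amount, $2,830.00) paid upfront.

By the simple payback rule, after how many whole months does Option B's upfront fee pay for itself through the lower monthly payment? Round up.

23 months

Option A: at 5.75% the monthly rate is 0.0047917, so the payment is 283,000 × 0.0047917 / (1 − 1.0047917^−36) = $8,577.39.
Option B: monthly rate = 4.75%/12 = 0.0039583; payment = 283,000 × 0.0039583 / (1 − (1+0.0039583)^−36) = $8,450.04.
Monthly savings = $8,577.39 − $8,450.04 = $127.35.
Break-even = $2,830.00 / $127.35 = 22.22 → 23 months.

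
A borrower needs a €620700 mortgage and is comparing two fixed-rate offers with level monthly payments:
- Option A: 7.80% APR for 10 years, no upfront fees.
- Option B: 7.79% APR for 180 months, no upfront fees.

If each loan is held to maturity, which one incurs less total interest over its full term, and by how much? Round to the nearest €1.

Option A by €158,367

Option A: monthly rate = 7.8%/12 = 0.0065000; payment = 620,700 × 0.0065000 / (1 − (1+0.0065000)^−120) = €7,465.37.
Total interest on Option A = 120 × €7,465.37 − €620,700 = €275,144.40.
Option B: at 7.79% the monthly rate is 0.0064917, so the payment is 620,700 × 0.0064917 / (1 − 1.0064917^−180) = €5,856.73.
Total interest on Option B = 180 × €5,856.73 − €620,700 = €433,511.40.
Option A is lower by €158,367.00.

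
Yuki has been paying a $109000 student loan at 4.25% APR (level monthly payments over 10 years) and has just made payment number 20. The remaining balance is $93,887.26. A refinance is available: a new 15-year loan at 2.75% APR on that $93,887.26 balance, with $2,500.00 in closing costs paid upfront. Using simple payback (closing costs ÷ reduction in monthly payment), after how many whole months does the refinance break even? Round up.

6 months

Current payment = 109,000 × 4.25%/12 / (1 − (1+0.0035417)^−120) = $1,116.57.
Refinanced payment = 93,887.26 × 0.0022917 / (1 − (1+0.0022917)^−180) = $637.14.
Monthly savings = $1,116.57 − $637.14 = $479.43.
Break-even = $2,500.00 / $479.43 = 5.21 → 6 months.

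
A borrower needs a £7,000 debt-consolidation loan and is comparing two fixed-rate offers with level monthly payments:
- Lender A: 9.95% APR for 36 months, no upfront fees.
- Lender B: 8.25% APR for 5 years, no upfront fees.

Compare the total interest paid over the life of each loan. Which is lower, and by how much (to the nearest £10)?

Lender A by £440

Lender A: monthly rate = 9.95%/12 = 0.0082917; payment = 7,000 × 0.0082917 / (1 − (1+0.0082917)^−36) = £225.71.
Total interest on Lender A = 36 × £225.71 − £7,000 = £1,125.56.
Lender B: monthly rate = 8.25%/12 = 0.0068750; payment = 7,000 × 0.0068750 / (1 − (1+0.0068750)^−60) = £142.77.
Total interest on Lender B = 60 × £142.77 − £7,000 = £1,566.20.
Lender A is lower by £440.64.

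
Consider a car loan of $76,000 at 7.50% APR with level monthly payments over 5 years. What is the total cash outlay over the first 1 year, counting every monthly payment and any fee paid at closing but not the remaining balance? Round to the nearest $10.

$18,270

Monthly rate = 7.5%/12 = 0.0062500; payment = 76,000 × 0.0062500 / (1 − (1+0.0062500)^−60) = $1,522.88.
Total outlay = 12 × $1,522.88 = $18,274.56.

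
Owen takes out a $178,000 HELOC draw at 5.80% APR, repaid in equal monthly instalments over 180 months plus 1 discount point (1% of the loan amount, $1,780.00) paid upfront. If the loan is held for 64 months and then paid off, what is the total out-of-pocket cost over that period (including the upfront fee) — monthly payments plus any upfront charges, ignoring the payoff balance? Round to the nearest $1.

Monthly rate = 5.8%/12 = 0.0048333; payment = 178,000 × 0.0048333 / (1 − (1+0.0048333)^−180) = $1,482.90.
Total outlay = 64 × $1,482.90 + $1,780.00 = $96,685.60.

$96,686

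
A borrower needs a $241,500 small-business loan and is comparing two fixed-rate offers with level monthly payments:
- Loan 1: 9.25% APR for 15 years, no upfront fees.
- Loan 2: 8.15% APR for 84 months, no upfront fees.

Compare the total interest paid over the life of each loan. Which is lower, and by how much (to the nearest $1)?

Loan 2 by $129,690

Loan 1: at 9.25% the monthly rate is 0.0077083, so the payment is 241,500 × 0.0077083 / (1 − 1.0077083^−180) = $2,485.50.
Total interest on Loan 1 = 180 × $2,485.50 − $241,500 = $205,890.00.
Loan 2: monthly rate = 8.15%/12 = 0.0067917; payment = 241,500 × 0.0067917 / (1 − (1+0.0067917)^−84) = $3,782.14.
Total interest on Loan 2 = 84 × $3,782.14 − $241,500 = $76,199.76.
Loan 2 is lower by $129,690.24.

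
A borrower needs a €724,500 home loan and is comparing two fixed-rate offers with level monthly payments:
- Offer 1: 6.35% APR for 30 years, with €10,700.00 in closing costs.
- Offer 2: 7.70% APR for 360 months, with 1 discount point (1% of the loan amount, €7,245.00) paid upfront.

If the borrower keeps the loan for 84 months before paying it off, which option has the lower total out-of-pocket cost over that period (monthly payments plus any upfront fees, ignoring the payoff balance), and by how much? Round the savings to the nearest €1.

Offer 1 by €51,758

Offer 1: monthly rate = 6.35%/12 = 0.0052917; payment = 724,500 × 0.0052917 / (1 − (1+0.0052917)^−360) = €4,508.10.
Offer 2: monthly rate = 7.7%/12 = 0.0064167; payment = 724,500 × 0.0064167 / (1 − (1+0.0064167)^−360) = €5,165.40.
Over 84 months: Offer 1 costs 84 × €4,508.10 + €10,700.00 = €389,380.40; Offer 2 costs 84 × €5,165.40 + €7,245.00 = €441,138.60.
Offer 1 is cheaper by €441,138.60 − €389,380.40 = €51,758.20.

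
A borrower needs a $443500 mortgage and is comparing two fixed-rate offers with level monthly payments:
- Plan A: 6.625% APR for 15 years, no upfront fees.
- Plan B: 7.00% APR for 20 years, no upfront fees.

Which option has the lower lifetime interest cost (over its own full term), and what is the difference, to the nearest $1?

Plan A: monthly rate = 6.625%/12 = 0.0055208; payment = 443,500 × 0.0055208 / (1 − (1+0.0055208)^−180) = $3,893.90.
Total interest on Plan A = 180 × $3,893.90 − $443,500 = $257,402.00.
Plan B: at 7.00% the monthly rate is 0.0058333, so the payment is 443,500 × 0.0058333 / (1 − 1.0058333^−240) = $3,438.45.
Total interest on Plan B = 240 × $3,438.45 − $443,500 = $381,728.00.
Plan A is lower by $124,326.00.

Plan A by $124,326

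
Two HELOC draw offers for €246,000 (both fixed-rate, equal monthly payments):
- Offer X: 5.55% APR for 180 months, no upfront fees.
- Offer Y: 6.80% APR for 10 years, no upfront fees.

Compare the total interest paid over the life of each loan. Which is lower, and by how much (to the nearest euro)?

Offer X: monthly rate = 5.55%/12 = 0.0046250; payment = 246,000 × 0.0046250 / (1 − (1+0.0046250)^−180) = €2,016.56.
Total interest on Offer X = 180 × €2,016.56 − €246,000 = €116,980.80.
Offer Y: at 6.80% the monthly rate is 0.0056667, so the payment is 246,000 × 0.0056667 / (1 − 1.0056667^−120) = €2,830.98.
Total interest on Offer Y = 120 × €2,830.98 − €246,000 = €93,717.60.
Offer Y is lower by €23,263.20.

Offer Y by €23,263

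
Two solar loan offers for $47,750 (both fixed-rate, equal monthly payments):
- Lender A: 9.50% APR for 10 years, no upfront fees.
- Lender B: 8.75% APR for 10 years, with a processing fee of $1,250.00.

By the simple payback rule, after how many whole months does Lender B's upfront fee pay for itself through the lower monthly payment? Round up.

Lender A: monthly rate = 9.5%/12 = 0.0079167; payment = 47,750 × 0.0079167 / (1 − (1+0.0079167)^−120) = $617.87.
Lender B: at 8.75% the monthly rate is 0.0072917, so the payment is 47,750 × 0.0072917 / (1 − 1.0072917^−120) = $598.44.
Monthly savings = $617.87 − $598.44 = $19.43.
Break-even = $1,250.00 / $19.43 = 64.33 → 65 months.

65 months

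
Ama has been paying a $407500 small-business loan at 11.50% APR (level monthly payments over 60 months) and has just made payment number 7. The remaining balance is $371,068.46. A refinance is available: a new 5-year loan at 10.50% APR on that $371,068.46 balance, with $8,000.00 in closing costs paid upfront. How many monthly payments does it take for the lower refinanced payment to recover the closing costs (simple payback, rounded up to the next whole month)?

Current payment = 407,500 × 11.5%/12 / (1 − (1+0.0095833)^−60) = $8,961.99.
Refinanced payment = 371,068.46 × 0.0087500 / (1 − (1+0.0087500)^−60) = $7,975.71.
Monthly savings = $8,961.99 − $7,975.71 = $986.28.
Break-even = $8,000.00 / $986.28 = 8.11 → 9 months.

9 months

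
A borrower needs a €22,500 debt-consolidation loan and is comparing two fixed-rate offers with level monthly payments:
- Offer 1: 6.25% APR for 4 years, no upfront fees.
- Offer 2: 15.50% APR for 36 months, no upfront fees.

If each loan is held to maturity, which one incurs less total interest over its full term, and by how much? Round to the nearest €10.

Offer 1 by €2,790

Offer 1: monthly rate = 6.25%/12 = 0.0052083; payment = 22,500 × 0.0052083 / (1 − (1+0.0052083)^−48) = €531.00.
Total interest on Offer 1 = 48 × €531.00 − €22,500 = €2,988.00.
Offer 2: at 15.50% the monthly rate is 0.0129167, so the payment is 22,500 × 0.0129167 / (1 − 1.0129167^−36) = €785.49.
Total interest on Offer 2 = 36 × €785.49 − €22,500 = €5,777.64.
Offer 1 is lower by €2,789.64.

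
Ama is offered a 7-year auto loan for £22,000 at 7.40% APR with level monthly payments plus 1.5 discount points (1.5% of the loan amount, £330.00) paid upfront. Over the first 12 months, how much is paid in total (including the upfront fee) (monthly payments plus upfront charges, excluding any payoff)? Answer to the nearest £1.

Monthly rate = 7.4%/12 = 0.0061667; payment = 22,000 × 0.0061667 / (1 − (1+0.0061667)^−84) = £336.36.
Total outlay = 12 × £336.36 + £330.00 = £4,366.32.

£4,366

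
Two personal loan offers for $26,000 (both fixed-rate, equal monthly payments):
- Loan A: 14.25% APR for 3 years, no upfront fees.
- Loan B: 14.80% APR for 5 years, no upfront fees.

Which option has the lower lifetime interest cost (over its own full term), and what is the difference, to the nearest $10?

Loan A by $4,840

Loan A: monthly rate = 14.25%/12 = 0.0118750; payment = 26,000 × 0.0118750 / (1 − (1+0.0118750)^−36) = $891.78.
Total interest on Loan A = 36 × $891.78 − $26,000 = $6,104.08.
Loan B: monthly rate = 14.8%/12 = 0.0123333; payment = 26,000 × 0.0123333 / (1 − (1+0.0123333)^−60) = $615.81.
Total interest on Loan B = 60 × $615.81 − $26,000 = $10,948.60.
Loan A is lower by $4,844.52.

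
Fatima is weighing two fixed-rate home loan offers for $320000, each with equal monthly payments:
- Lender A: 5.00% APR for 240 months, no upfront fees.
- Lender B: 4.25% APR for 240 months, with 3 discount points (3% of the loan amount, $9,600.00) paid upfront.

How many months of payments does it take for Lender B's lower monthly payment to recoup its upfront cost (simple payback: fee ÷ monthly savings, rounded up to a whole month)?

Lender A: at 5.00% the monthly rate is 0.0041667, so the payment is 320,000 × 0.0041667 / (1 − 1.0041667^−240) = $2,111.86.
Lender B: at 4.25% the monthly rate is 0.0035417, so the payment is 320,000 × 0.0035417 / (1 − 1.0035417^−240) = $1,981.55.
Monthly savings = $2,111.86 − $1,981.55 = $130.31.
Break-even = $9,600.00 / $130.31 = 73.67 → 74 months.

74 months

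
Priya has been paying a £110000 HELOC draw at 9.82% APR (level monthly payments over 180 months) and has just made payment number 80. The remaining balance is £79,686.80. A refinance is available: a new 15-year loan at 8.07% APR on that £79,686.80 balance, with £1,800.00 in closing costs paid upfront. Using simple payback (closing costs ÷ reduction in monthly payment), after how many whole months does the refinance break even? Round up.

Current payment = 110,000 × 9.82%/12 / (1 − (1+0.0081833)^−180) = £1,169.98.
Refinanced payment = 79,686.80 × 0.0067250 / (1 − (1+0.0067250)^−180) = £764.75.
Monthly savings = £1,169.98 − £764.75 = £405.23.
Break-even = £1,800.00 / £405.23 = 4.44 → 5 months.

5 months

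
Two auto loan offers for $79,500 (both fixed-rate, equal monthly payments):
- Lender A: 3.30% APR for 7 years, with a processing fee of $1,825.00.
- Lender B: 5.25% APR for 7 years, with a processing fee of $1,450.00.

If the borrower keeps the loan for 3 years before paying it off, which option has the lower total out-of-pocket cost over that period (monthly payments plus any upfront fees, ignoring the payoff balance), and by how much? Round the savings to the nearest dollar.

Lender A by $2,209

Lender A: monthly rate = 3.3%/12 = 0.0027500; payment = 79,500 × 0.0027500 / (1 − (1+0.0027500)^−84) = $1,061.24.
Lender B: at 5.25% the monthly rate is 0.0043750, so the payment is 79,500 × 0.0043750 / (1 − 1.0043750^−84) = $1,133.01.
Over 36 months: Lender A costs 36 × $1,061.24 + $1,825.00 = $40,029.64; Lender B costs 36 × $1,133.01 + $1,450.00 = $42,238.36.
Lender A is cheaper by $42,238.36 − $40,029.64 = $2,208.72.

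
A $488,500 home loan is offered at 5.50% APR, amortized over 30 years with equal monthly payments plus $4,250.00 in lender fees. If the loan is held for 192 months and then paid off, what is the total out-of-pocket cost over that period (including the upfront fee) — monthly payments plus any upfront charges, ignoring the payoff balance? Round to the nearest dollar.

$536,791

At 5.50% the monthly rate is 0.0045833, so the payment is 488,500 × 0.0045833 / (1 − 1.0045833^−360) = $2,773.65.
Total outlay = 192 × $2,773.65 + $4,250.00 = $536,790.80.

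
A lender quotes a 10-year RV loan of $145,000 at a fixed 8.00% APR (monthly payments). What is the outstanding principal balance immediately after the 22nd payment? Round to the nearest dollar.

With monthly rate i = 8%/12 = 0.0066667, the balance after k of n payments is P · [(1+i)^n − (1+i)^k] / [(1+i)^n − 1].
(1+0.0066667)^120 = 2.21964023 and (1+0.0066667)^22 = 1.15740443, so the balance is 145,000 × (2.21964023 − 1.15740443) / (2.21964023 − 1) = $126,286.58.

$126,287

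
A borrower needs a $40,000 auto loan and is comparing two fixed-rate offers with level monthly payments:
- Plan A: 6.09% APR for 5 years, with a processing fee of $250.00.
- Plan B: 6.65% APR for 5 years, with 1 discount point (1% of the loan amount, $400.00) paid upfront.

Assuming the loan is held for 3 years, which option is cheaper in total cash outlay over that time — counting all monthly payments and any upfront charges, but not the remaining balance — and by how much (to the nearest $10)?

Plan A by $530

Plan A: monthly rate = 6.09%/12 = 0.0050750; payment = 40,000 × 0.0050750 / (1 − (1+0.0050750)^−60) = $774.99.
Plan B: at 6.65% the monthly rate is 0.0055417, so the payment is 40,000 × 0.0055417 / (1 − 1.0055417^−60) = $785.46.
Over 36 months: Plan A costs 36 × $774.99 + $250.00 = $28,149.64; Plan B costs 36 × $785.46 + $400.00 = $28,676.56.
Plan A is cheaper by $28,676.56 − $28,149.64 = $526.92.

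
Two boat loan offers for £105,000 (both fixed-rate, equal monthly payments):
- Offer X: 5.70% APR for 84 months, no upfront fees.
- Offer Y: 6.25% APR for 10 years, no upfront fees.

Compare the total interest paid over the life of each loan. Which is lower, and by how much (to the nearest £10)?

Offer X: monthly rate = 5.7%/12 = 0.0047500; payment = 105,000 × 0.0047500 / (1 − (1+0.0047500)^−84) = £1,518.84.
Total interest on Offer X = 84 × £1,518.84 − £105,000 = £22,582.56.
Offer Y: monthly rate = 6.25%/12 = 0.0052083; payment = 105,000 × 0.0052083 / (1 − (1+0.0052083)^−120) = £1,178.94.
Total interest on Offer Y = 120 × £1,178.94 − £105,000 = £36,472.80.
Offer X is lower by £13,890.24.

Offer X by £13,890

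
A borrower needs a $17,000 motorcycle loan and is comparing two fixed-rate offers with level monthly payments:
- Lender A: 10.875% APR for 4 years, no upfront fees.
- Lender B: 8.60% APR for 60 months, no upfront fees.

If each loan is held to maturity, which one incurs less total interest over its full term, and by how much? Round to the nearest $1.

Lender B by $64

Lender A: monthly rate = 10.875%/12 = 0.0090625; payment = 17,000 × 0.0090625 / (1 − (1+0.0090625)^−48) = $438.34.
Total interest on Lender A = 48 × $438.34 − $17,000 = $4,040.32.
Lender B: monthly rate = 8.6%/12 = 0.0071667; payment = 17,000 × 0.0071667 / (1 − (1+0.0071667)^−60) = $349.60.
Total interest on Lender B = 60 × $349.60 − $17,000 = $3,976.00.
Lender B is lower by $64.32.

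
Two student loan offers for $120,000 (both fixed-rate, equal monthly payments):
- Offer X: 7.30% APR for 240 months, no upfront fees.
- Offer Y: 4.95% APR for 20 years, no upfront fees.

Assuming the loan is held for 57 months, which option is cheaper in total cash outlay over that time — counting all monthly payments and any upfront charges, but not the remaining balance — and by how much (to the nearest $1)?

Offer X: at 7.30% the monthly rate is 0.0060833, so the payment is 120,000 × 0.0060833 / (1 − 1.0060833^−240) = $952.09.
Offer Y: monthly rate = 4.95%/12 = 0.0041250; payment = 120,000 × 0.0041250 / (1 − (1+0.0041250)^−240) = $788.64.
Over 57 months: Offer X costs 57 × $952.09 = $54,269.13; Offer Y costs 57 × $788.64 = $44,952.48.
Offer Y is cheaper by $54,269.13 − $44,952.48 = $9,316.65.

Offer Y by $9,317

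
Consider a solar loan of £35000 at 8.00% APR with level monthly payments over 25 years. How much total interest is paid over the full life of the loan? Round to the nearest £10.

Monthly rate = 8%/12 = 0.0066667; payment = 35,000 × 0.0066667 / (1 − (1+0.0066667)^−300) = £270.14.
Total paid = 300 × £270.14 = £81,042.00; interest = £81,042.00 − £35,000 = £46,042.00.

£46,040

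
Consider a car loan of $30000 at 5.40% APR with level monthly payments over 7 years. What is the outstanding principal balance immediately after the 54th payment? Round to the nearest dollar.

$12,033

With monthly rate i = 5.4%/12 = 0.0045000, the balance after k of n payments is P · [(1+i)^n − (1+i)^k] / [(1+i)^n − 1].
(1+0.0045000)^84 = 1.45812599 and (1+0.0045000)^54 = 1.27437375, so the balance is 30,000 × (1.45812599 − 1.27437375) / (1.45812599 − 1) = $12,032.86.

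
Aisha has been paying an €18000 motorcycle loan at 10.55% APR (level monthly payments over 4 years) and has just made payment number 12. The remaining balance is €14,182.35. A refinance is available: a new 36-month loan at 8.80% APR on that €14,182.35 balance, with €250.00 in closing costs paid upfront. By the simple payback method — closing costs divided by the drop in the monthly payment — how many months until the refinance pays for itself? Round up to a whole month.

Current payment = 18,000 × 10.55%/12 / (1 − (1+0.0087917)^−48) = €461.30.
Refinanced payment = 14,182.35 × 0.0073333 / (1 − (1+0.0073333)^−36) = €449.68.
Monthly savings = €461.30 − €449.68 = €11.62.
Break-even = €250.00 / €11.62 = 21.51 → 22 months.

22 months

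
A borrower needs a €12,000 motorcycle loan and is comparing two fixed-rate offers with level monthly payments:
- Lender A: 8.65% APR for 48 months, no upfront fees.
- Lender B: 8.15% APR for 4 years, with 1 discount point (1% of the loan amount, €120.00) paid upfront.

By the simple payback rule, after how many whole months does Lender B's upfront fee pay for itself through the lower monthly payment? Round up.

43 months

Lender A: at 8.65% the monthly rate is 0.0072083, so the payment is 12,000 × 0.0072083 / (1 − 1.0072083^−48) = €296.63.
Lender B: monthly rate = 8.15%/12 = 0.0067917; payment = 12,000 × 0.0067917 / (1 − (1+0.0067917)^−48) = €293.80.
Monthly savings = €296.63 − €293.80 = €2.83.
Break-even = €120.00 / €2.83 = 42.40 → 43 months.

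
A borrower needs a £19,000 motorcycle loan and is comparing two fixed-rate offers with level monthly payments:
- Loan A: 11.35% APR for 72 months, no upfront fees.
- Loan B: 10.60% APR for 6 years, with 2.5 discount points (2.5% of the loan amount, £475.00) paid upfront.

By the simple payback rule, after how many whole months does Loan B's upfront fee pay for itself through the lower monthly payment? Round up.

Loan A: at 11.35% the monthly rate is 0.0094583, so the payment is 19,000 × 0.0094583 / (1 − 1.0094583^−72) = £365.06.
Loan B: at 10.60% the monthly rate is 0.0088333, so the payment is 19,000 × 0.0088333 / (1 − 1.0088333^−72) = £357.77.
Monthly savings = £365.06 − £357.77 = £7.29.
Break-even = £475.00 / £7.29 = 65.16 → 66 months.

66 months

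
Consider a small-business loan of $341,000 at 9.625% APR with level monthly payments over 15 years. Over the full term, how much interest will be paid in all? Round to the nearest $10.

At 9.625% the monthly rate is 0.0080208, so the payment is 341,000 × 0.0080208 / (1 − 1.0080208^−180) = $3,586.57.
Total paid = 180 × $3,586.57 = $645,582.60; interest = $645,582.60 − $341,000 = $304,582.60.

$304,580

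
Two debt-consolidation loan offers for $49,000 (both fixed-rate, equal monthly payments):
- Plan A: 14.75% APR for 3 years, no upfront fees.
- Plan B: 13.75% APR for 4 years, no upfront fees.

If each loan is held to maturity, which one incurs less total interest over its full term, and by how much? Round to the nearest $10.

Plan A by $3,040

Plan A: monthly rate = 14.75%/12 = 0.0122917; payment = 49,000 × 0.0122917 / (1 − (1+0.0122917)^−36) = $1,692.61.
Total interest on Plan A = 36 × $1,692.61 − $49,000 = $11,933.96.
Plan B: at 13.75% the monthly rate is 0.0114583, so the payment is 49,000 × 0.0114583 / (1 − 1.0114583^−48) = $1,332.86.
Total interest on Plan B = 48 × $1,332.86 − $49,000 = $14,977.28.
Plan A is lower by $3,043.32.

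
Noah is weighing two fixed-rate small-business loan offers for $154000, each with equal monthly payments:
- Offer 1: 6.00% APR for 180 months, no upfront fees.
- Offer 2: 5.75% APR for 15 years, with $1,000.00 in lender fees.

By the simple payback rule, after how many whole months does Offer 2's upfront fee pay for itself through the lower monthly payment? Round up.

49 months

Offer 1: at 6.00% the monthly rate is 0.0050000, so the payment is 154,000 × 0.0050000 / (1 − 1.0050000^−180) = $1,299.54.
Offer 2: at 5.75% the monthly rate is 0.0047917, so the payment is 154,000 × 0.0047917 / (1 − 1.0047917^−180) = $1,278.83.
Monthly savings = $1,299.54 − $1,278.83 = $20.71.
Break-even = $1,000.00 / $20.71 = 48.29 → 49 months.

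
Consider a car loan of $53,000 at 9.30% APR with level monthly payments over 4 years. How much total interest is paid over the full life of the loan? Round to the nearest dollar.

$10,671

Monthly rate = 9.3%/12 = 0.0077500; payment = 53,000 × 0.0077500 / (1 − (1+0.0077500)^−48) = $1,326.47.
Total paid = 48 × $1,326.47 = $63,670.56; interest = $63,670.56 − $53,000 = $10,670.56.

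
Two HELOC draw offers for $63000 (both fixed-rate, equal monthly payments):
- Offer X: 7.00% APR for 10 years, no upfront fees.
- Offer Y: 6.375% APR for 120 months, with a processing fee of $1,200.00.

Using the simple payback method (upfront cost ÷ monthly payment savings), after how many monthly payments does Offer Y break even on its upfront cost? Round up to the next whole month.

60 months

Offer X: monthly rate = 7%/12 = 0.0058333; payment = 63,000 × 0.0058333 / (1 − (1+0.0058333)^−120) = $731.48.
Offer Y: at 6.375% the monthly rate is 0.0053125, so the payment is 63,000 × 0.0053125 / (1 − 1.0053125^−120) = $711.35.
Monthly savings = $731.48 − $711.35 = $20.13.
Break-even = $1,200.00 / $20.13 = 59.61 → 60 months.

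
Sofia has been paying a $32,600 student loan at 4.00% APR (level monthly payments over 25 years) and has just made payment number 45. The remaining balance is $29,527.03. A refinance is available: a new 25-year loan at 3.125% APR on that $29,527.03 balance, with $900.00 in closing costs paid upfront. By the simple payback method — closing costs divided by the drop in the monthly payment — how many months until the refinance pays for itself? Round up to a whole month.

30 months

Current payment = 32,600 × 4%/12 / (1 − (1+0.0033333)^−300) = $172.07.
Refinanced payment = 29,527.03 × 0.0026042 / (1 − (1+0.0026042)^−300) = $141.95.
Monthly savings = $172.07 − $141.95 = $30.12.
Break-even = $900.00 / $30.12 = 29.88 → 30 months.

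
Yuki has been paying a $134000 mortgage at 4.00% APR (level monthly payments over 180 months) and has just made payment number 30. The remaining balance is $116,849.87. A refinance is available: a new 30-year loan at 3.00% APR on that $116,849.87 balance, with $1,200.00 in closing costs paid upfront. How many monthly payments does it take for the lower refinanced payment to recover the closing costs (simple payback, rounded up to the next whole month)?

3 months

Current payment = 134,000 × 4%/12 / (1 − (1+0.0033333)^−180) = $991.18.
Refinanced payment = 116,849.87 × 0.0025000 / (1 − (1+0.0025000)^−360) = $492.64.
Monthly savings = $991.18 − $492.64 = $498.54.
Break-even = $1,200.00 / $498.54 = 2.41 → 3 months.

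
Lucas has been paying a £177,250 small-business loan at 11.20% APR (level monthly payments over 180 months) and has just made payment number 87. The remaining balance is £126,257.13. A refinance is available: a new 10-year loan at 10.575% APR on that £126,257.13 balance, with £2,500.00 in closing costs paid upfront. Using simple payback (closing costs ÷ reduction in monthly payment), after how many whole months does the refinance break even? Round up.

8 months

Current payment = 177,250 × 11.2%/12 / (1 − (1+0.0093333)^−180) = £2,036.93.
Refinanced payment = 126,257.13 × 0.0088125 / (1 − (1+0.0088125)^−120) = £1,708.96.
Monthly savings = £2,036.93 − £1,708.96 = £327.97.
Break-even = £2,500.00 / £327.97 = 7.62 → 8 months.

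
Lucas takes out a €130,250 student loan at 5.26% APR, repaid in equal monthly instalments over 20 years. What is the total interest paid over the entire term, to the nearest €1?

Monthly rate = 5.26%/12 = 0.0043833; payment = 130,250 × 0.0043833 / (1 − (1+0.0043833)^−240) = €878.41.
Total paid = 240 × €878.41 = €210,818.40; interest = €210,818.40 − €130,250 = €80,568.40.

€80,568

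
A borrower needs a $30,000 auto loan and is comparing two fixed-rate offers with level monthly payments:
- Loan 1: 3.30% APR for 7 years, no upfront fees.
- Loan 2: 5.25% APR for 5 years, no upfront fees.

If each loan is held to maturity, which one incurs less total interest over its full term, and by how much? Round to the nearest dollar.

Loan 1 by $535

Loan 1: at 3.30% the monthly rate is 0.0027500, so the payment is 30,000 × 0.0027500 / (1 − 1.0027500^−84) = $400.47.
Total interest on Loan 1 = 84 × $400.47 − $30,000 = $3,639.48.
Loan 2: monthly rate = 5.25%/12 = 0.0043750; payment = 30,000 × 0.0043750 / (1 − (1+0.0043750)^−60) = $569.58.
Total interest on Loan 2 = 60 × $569.58 − $30,000 = $4,174.80.
Loan 1 is lower by $535.32.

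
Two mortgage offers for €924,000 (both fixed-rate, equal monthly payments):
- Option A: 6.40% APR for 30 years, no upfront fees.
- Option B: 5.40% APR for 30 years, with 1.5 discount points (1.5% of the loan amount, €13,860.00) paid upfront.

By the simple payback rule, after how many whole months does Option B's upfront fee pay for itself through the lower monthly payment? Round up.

24 months

Option A: at 6.40% the monthly rate is 0.0053333, so the payment is 924,000 × 0.0053333 / (1 − 1.0053333^−360) = €5,779.67.
Option B: at 5.40% the monthly rate is 0.0045000, so the payment is 924,000 × 0.0045000 / (1 − 1.0045000^−360) = €5,188.54.
Monthly savings = €5,779.67 − €5,188.54 = €591.13.
Break-even = €13,860.00 / €591.13 = 23.45 → 24 months.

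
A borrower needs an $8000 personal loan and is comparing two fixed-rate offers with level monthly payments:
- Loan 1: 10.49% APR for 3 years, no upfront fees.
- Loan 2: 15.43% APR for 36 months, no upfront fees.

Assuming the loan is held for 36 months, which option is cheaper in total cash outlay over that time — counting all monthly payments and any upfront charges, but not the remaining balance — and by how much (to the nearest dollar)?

Loan 1 by $685

Loan 1: at 10.49% the monthly rate is 0.0087417, so the payment is 8,000 × 0.0087417 / (1 − 1.0087417^−36) = $259.98.
Loan 2: at 15.43% the monthly rate is 0.0128583, so the payment is 8,000 × 0.0128583 / (1 − 1.0128583^−36) = $279.01.
Over 36 months: Loan 1 costs 36 × $259.98 = $9,359.28; Loan 2 costs 36 × $279.01 = $10,044.36.
Loan 1 is cheaper by $10,044.36 − $9,359.28 = $685.08.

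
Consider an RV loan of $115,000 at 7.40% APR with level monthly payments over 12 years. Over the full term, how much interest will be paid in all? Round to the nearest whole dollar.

$58,851

At 7.40% the monthly rate is 0.0061667, so the payment is 115,000 × 0.0061667 / (1 − 1.0061667^−144) = $1,207.30.
Total paid = 144 × $1,207.30 = $173,851.20; interest = $173,851.20 − $115,000 = $58,851.20.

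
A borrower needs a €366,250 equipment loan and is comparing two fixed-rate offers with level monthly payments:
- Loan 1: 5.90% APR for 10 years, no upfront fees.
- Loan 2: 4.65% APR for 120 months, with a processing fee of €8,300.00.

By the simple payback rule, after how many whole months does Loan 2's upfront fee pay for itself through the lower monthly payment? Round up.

37 months

Loan 1: at 5.90% the monthly rate is 0.0049167, so the payment is 366,250 × 0.0049167 / (1 − 1.0049167^−120) = €4,047.76.
Loan 2: at 4.65% the monthly rate is 0.0038750, so the payment is 366,250 × 0.0038750 / (1 − 1.0038750^−120) = €3,822.29.
Monthly savings = €4,047.76 − €3,822.29 = €225.47.
Break-even = €8,300.00 / €225.47 = 36.81 → 37 months.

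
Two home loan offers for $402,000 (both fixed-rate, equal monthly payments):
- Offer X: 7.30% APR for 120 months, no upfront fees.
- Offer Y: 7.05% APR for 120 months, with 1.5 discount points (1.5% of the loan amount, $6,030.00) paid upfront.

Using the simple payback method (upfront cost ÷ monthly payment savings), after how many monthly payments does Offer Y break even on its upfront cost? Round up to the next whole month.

116 months

Offer X: monthly rate = 7.3%/12 = 0.0060833; payment = 402,000 × 0.0060833 / (1 − (1+0.0060833)^−120) = $4,729.95.
Offer Y: monthly rate = 7.05%/12 = 0.0058750; payment = 402,000 × 0.0058750 / (1 − (1+0.0058750)^−120) = $4,677.93.
Monthly savings = $4,729.95 − $4,677.93 = $52.02.
Break-even = $6,030.00 / $52.02 = 115.92 → 116 months.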